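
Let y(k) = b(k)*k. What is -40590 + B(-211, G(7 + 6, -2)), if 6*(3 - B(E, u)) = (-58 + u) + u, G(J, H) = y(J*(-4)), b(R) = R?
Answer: -124436/3 ≈ -41479.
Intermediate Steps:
y(k) = k² (y(k) = k*k = k²)
G(J, H) = 16*J² (G(J, H) = (J*(-4))² = (-4*J)² = 16*J²)
B(E, u) = 38/3 - u/3 (B(E, u) = 3 - ((-58 + u) + u)/6 = 3 - (-58 + 2*u)/6 = 3 + (29/3 - u/3) = 38/3 - u/3)
-40590 + B(-211, G(7 + 6, -2)) = -40590 + (38/3 - 16*(7 + 6)²/3) = -40590 + (38/3 - 16*13²/3) = -40590 + (38/3 - 16*169/3) = -40590 + (38/3 - ⅓*2704) = -40590 + (38/3 - 2704/3) = -40590 - 2666/3 = -124436/3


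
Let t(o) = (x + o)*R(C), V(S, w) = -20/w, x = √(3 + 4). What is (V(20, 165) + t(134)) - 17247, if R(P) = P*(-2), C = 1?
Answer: -577999/33 - 2*√7 ≈ -17520.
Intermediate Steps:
R(P) = -2*P
x = √7 ≈ 2.6458
t(o) = -2*o - 2*√7 (t(o) = (√7 + o)*(-2*1) = (o + √7)*(-2) = -2*o - 2*√7)
(V(20, 165) + t(134)) - 17247 = (-20/165 + (-2*134 - 2*√7)) - 17247 = (-20*1/165 + (-268 - 2*√7)) - 17247 = (-4/33 + (-268 - 2*√7)) - 17247 = (-8848/33 - 2*√7) - 17247 = -577999/33 - 2*√7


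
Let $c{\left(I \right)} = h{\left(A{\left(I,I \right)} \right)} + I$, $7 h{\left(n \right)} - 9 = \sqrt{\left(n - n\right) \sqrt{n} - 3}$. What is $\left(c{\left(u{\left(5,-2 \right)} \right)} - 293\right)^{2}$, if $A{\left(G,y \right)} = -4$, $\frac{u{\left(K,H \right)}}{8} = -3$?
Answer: $\frac{\left(2210 - i \sqrt{3}\right)^{2}}{49} \approx 99676.0 - 156.24 i$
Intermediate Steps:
$u{\left(K,H \right)} = -24$ ($u{\left(K,H \right)} = 8 \left(-3\right) = -24$)
$h{\left(n \right)} = \frac{9}{7} + \frac{i \sqrt{3}}{7}$ ($h{\left(n \right)} = \frac{9}{7} + \frac{\sqrt{\left(n - n\right) \sqrt{n} - 3}}{7} = \frac{9}{7} + \frac{\sqrt{0 \sqrt{n} - 3}}{7} = \frac{9}{7} + \frac{\sqrt{0 - 3}}{7} = \frac{9}{7} + \frac{\sqrt{-3}}{7} = \frac{9}{7} + \frac{i \sqrt{3}}{7}$)
$c{\left(I \right)} = \frac{9}{7} + I + \frac{i \sqrt{3}}{7}$ ($c{\left(I \right)} = \left(\frac{9}{7} + \frac{i \sqrt{3}}{7}\right) + I = \frac{9}{7} + I + \frac{i \sqrt{3}}{7}$)
$\left(c{\left(u{\left(5,-2 \right)} \right)} - 293\right)^{2} = \left(\left(\frac{9}{7} - 24 + \frac{i \sqrt{3}}{7}\right) - 293\right)^{2} = \left(\left(- \frac{159}{7} + \frac{i \sqrt{3}}{7}\right) - 293\right)^{2} = \left(- \frac{2210}{7} + \frac{i \sqrt{3}}{7}\right)^{2}$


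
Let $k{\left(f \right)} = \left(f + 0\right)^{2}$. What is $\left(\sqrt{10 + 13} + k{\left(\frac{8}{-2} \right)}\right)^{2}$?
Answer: $\left(16 + \sqrt{23}\right)^{2} \approx 432.47$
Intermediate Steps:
$k{\left(f \right)} = f^{2}$
$\left(\sqrt{10 + 13} + k{\left(\frac{8}{-2} \right)}\right)^{2} = \left(\sqrt{10 + 13} + \left(\frac{8}{-2}\right)^{2}\right)^{2} = \left(\sqrt{23} + \left(8 \left(- \frac{1}{2}\right)\right)^{2}\right)^{2} = \left(\sqrt{23} + \left(-4\right)^{2}\right)^{2} = \left(\sqrt{23} + 16\right)^{2} = \left(16 + \sqrt{23}\right)^{2}$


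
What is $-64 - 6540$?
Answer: $-6604$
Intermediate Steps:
$-64 - 6540 = -6604$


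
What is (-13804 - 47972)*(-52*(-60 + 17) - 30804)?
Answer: 1764816768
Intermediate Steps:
(-13804 - 47972)*(-52*(-60 + 17) - 30804) = -61776*(-52*(-43) - 30804) = -61776*(2236 - 30804) = -61776*(-28568) = 1764816768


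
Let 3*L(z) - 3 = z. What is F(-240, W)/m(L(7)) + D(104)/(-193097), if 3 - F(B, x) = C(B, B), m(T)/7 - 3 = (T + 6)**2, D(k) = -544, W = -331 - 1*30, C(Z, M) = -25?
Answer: 7392676/156601667 ≈ 0.047207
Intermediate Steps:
W = -361 (W = -331 - 30 = -361)
L(z) = 1 + z/3
m(T) = 21 + 7*(6 + T)**2 (m(T) = 21 + 7*(T + 6)**2 = 21 + 7*(6 + T)**2)
F(B, x) = 28 (F(B, x) = 3 - 1*(-25) = 3 + 25 = 28)
F(-240, W)/m(L(7)) + D(104)/(-193097) = 28/(21 + 7*(6 + (1 + (1/3)*7))**2) - 544/(-193097) = 28/(21 + 7*(6 + (1 + 7/3))**2) - 544*(-1/193097) = 28/(21 + 7*(6 + 10/3)**2) + 544/193097 = 28/(21 + 7*(28/3)**2) + 544/193097 = 28/(21 + 7*(784/9)) + 544/193097 = 28/(21 + 5488/9) + 544/193097 = 28/(5677/9) + 544/193097 = 28*(9/5677) + 544/193097 = 36/811 + 544/193097 = 7392676/156601667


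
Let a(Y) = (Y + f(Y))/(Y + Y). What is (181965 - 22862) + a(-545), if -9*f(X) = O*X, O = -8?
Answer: 2863871/18 ≈ 1.5910e+5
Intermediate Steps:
f(X) = 8*X/9 (f(X) = -(-8)*X/9 = 8*X/9)
a(Y) = 17/18 (a(Y) = (Y + 8*Y/9)/(Y + Y) = (17*Y/9)/((2*Y)) = (17*Y/9)*(1/(2*Y)) = 17/18)
(181965 - 22862) + a(-545) = (181965 - 22862) + 17/18 = 159103 + 17/18 = 2863871/18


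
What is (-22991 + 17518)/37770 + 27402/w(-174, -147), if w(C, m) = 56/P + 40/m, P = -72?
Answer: -456425865139/17487510 ≈ -26100.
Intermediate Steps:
w(C, m) = -7/9 + 40/m (w(C, m) = 56/(-72) + 40/m = 56*(-1/72) + 40/m = -7/9 + 40/m)
(-22991 + 17518)/37770 + 27402/w(-174, -147) = (-22991 + 17518)/37770 + 27402/(-7/9 + 40/(-147)) = -5473*1/37770 + 27402/(-7/9 + 40*(-1/147)) = -5473/37770 + 27402/(-7/9 - 40/147) = -5473/37770 + 27402/(-463/441) = -5473/37770 + 27402*(-441/463) = -5473/37770 - 12084282/463 = -456425865139/17487510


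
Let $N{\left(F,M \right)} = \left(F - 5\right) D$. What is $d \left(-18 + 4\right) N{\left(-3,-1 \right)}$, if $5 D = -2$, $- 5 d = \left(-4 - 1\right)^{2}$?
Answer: $224$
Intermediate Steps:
$d = -5$ ($d = - \frac{\left(-4 - 1\right)^{2}}{5} = - \frac{\left(-5\right)^{2}}{5} = \left(- \frac{1}{5}\right) 25 = -5$)
$D = - \frac{2}{5}$ ($D = \frac{1}{5} \left(-2\right) = - \frac{2}{5} \approx -0.4$)
$N{\left(F,M \right)} = 2 - \frac{2 F}{5}$ ($N{\left(F,M \right)} = \left(F - 5\right) \left(- \frac{2}{5}\right) = \left(-5 + F\right) \left(- \frac{2}{5}\right) = 2 - \frac{2 F}{5}$)
$d \left(-18 + 4\right) N{\left(-3,-1 \right)} = - 5 \left(-18 + 4\right) \left(2 - - \frac{6}{5}\right) = \left(-5\right) \left(-14\right) \left(2 + \frac{6}{5}\right) = 70 \cdot \frac{16}{5} = 224$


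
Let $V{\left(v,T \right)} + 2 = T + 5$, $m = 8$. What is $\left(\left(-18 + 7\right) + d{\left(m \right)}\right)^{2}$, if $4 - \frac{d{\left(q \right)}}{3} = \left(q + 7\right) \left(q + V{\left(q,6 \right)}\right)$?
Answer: $583696$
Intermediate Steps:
$V{\left(v,T \right)} = 3 + T$ ($V{\left(v,T \right)} = -2 + \left(T + 5\right) = -2 + \left(5 + T\right) = 3 + T$)
$d{\left(q \right)} = 12 - 3 \left(7 + q\right) \left(9 + q\right)$ ($d{\left(q \right)} = 12 - 3 \left(q + 7\right) \left(q + \left(3 + 6\right)\right) = 12 - 3 \left(7 + q\right) \left(q + 9\right) = 12 - 3 \left(7 + q\right) \left(9 + q\right)$)
$\left(\left(-18 + 7\right) + d{\left(m \right)}\right)^{2} = \left(\left(-18 + 7\right) - \left(561 + 192\right)\right)^{2} = \left(-11 - 753\right)^{2} = \left(-764\right)^{2} = 583696$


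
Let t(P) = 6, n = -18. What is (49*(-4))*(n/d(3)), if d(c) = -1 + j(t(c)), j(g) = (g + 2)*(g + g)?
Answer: 3528/95 ≈ 37.137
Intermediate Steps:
j(g) = 2*g*(2 + g) (j(g) = (2 + g)*(2*g) = 2*g*(2 + g))
d(c) = 95 (d(c) = -1 + 2*6*(2 + 6) = -1 + 2*6*8 = -1 + 96 = 95)
(49*(-4))*(n/d(3)) = (49*(-4))*(-18/95) = -(-3528)/95 = -196*(-18/95) = 3528/95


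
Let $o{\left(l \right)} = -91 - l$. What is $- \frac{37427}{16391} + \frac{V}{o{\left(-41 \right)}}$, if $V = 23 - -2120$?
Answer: $- \frac{36997263}{819550} \approx -45.143$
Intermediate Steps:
$V = 2143$ ($V = 23 + 2120 = 2143$)
$- \frac{37427}{16391} + \frac{V}{o{\left(-41 \right)}} = - \frac{37427}{16391} + \frac{2143}{-91 - -41} = \left(-37427\right) \frac{1}{16391} + \frac{2143}{-91 + 41} = - \frac{37427}{16391} + \frac{2143}{-50} = - \frac{37427}{16391} + 2143 \left(- \frac{1}{50}\right) = - \frac{37427}{16391} - \frac{2143}{50} = - \frac{36997263}{819550}$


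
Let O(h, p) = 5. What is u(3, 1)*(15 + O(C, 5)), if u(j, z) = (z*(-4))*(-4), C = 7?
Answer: 320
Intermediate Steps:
u(j, z) = 16*z (u(j, z) = -4*z*(-4) = 16*z)
u(3, 1)*(15 + O(C, 5)) = (16*1)*(15 + 5) = 16*20 = 320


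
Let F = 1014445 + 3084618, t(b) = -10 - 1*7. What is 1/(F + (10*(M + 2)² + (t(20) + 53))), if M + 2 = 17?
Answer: 1/4101989 ≈ 2.4378e-7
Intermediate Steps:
M = 15 (M = -2 + 17 = 15)
t(b) = -17 (t(b) = -10 - 7 = -17)
F = 4099063
1/(F + (10*(M + 2)² + (t(20) + 53))) = 1/(4099063 + (10*(15 + 2)² + (-17 + 53))) = 1/(4099063 + (10*17² + 36)) = 1/(4099063 + (10*289 + 36)) = 1/(4099063 + (2890 + 36)) = 1/(4099063 + 2926) = 1/4101989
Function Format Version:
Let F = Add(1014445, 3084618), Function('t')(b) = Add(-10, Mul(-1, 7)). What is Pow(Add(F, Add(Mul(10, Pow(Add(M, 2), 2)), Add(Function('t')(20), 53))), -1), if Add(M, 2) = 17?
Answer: Rational(1, 4101989) ≈ 2.4378e-7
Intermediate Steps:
M = 15 (M = Add(-2, 17) = 15)
Function('t')(b) = -17 (Function('t')(b) = Add(-10, -7) = -17)
F = 4099063
Pow(Add(F, Add(Mul(10, Pow(Add(M, 2), 2)), Add(Function('t')(20), 53))), -1) = Pow(Add(4099063, Add(Mul(10, Pow(Add(15, 2), 2)), Add(-17, 53))), -1) = Pow(Add(4099063, Add(Mul(10, Pow(17, 2)), 36)), -1) = Pow(Add(4099063, Add(Mul(10, 289), 36)), -1) = Pow(Add(4099063, Add(2890, 36)), -1) = Pow(Add(4099063, 2926), -1) = Pow(4101989, -1) = Rational(1, 4101989)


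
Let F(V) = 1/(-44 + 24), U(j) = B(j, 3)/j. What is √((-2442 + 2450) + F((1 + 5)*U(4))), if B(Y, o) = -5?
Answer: √795/10 ≈ 2.8196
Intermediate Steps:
U(j) = -5/j
F(V) = -1/20 (F(V) = 1/(-20) = -1/20)
√((-2442 + 2450) + F((1 + 5)*U(4))) = √((-2442 + 2450) - 1/20) = √(8 - 1/20) = √(159/20) = √795/10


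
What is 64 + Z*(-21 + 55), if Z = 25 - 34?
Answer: -242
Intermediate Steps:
Z = -9
64 + Z*(-21 + 55) = 64 - 9*(-21 + 55) = 64 - 9*34 = 64 - 306 = -242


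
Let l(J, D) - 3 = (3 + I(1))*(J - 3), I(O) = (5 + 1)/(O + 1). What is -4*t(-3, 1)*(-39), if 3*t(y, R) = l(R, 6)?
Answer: -468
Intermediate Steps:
I(O) = 6/(1 + O)
l(J, D) = -15 + 6*J (l(J, D) = 3 + (3 + 6/(1 + 1))*(J - 3) = 3 + (3 + 6/2)*(-3 + J) = 3 + (3 + 6*(1/2))*(-3 + J) = 3 + (3 + 3)*(-3 + J) = 3 + 6*(-3 + J) = 3 + (-18 + 6*J) = -15 + 6*J)
t(y, R) = -5 + 2*R (t(y, R) = (-15 + 6*R)/3 = -5 + 2*R)
-4*t(-3, 1)*(-39) = -4*(-5 + 2*1)*(-39) = -4*(-5 + 2)*(-39) = -4*(-3)*(-39) = 12*(-39) = -468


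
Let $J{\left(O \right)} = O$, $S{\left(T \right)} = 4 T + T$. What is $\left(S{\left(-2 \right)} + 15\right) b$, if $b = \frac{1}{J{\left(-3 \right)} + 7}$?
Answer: $\frac{5}{4} \approx 1.25$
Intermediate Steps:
$S{\left(T \right)} = 5 T$
$b = \frac{1}{4}$ ($b = \frac{1}{-3 + 7} = \frac{1}{4} \approx 0.25$)
$\left(S{\left(-2 \right)} + 15\right) b = \left(5 \left(-2\right) + 15\right) \frac{1}{4} = \left(-10 + 15\right) \frac{1}{4} = 5 \cdot \frac{1}{4} = \frac{5}{4}$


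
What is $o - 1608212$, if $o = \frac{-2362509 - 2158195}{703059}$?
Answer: $- \frac{1130672441212}{703059} \approx -1.6082 \cdot 10^{6}$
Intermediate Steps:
$o = - \frac{4520704}{703059}$ ($o = \left(-2362509 - 2158195\right) \frac{1}{703059} = \left(-4520704\right) \frac{1}{703059} = - \frac{4520704}{703059} \approx -6.43$)
$o - 1608212 = - \frac{4520704}{703059} - 1608212 = - \frac{1130672441212}{703059}$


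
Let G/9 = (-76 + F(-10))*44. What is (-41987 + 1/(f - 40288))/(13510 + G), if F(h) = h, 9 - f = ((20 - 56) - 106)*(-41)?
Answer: 967821344/473595573 ≈ 2.0436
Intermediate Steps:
f = -5813 (f = 9 - ((20 - 56) - 106)*(-41) = 9 - (-36 - 106)*(-41) = 9 - (-142)*(-41) = 9 - 1*5822 = 9 - 5822 = -5813)
G = -34056 (G = 9*((-76 - 10)*44) = 9*(-86*44) = 9*(-3784) = -34056)
(-41987 + 1/(f - 40288))/(13510 + G) = (-41987 + 1/(-5813 - 40288))/(13510 - 34056) = (-41987 + 1/(-46101))/(-20546) = (-41987 - 1/46101)*(-1/20546) = -1935642688/46101*(-1/20546) = 967821344/473595573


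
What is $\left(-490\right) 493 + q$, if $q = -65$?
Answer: $-241635$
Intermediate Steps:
$\left(-490\right) 493 + q = \left(-490\right) 493 - 65 = -241570 - 65 = -241635$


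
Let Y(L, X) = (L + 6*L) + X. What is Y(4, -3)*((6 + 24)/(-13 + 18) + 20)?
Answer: 650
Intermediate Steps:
Y(L, X) = X + 7*L (Y(L, X) = 7*L + X = X + 7*L)
Y(4, -3)*((6 + 24)/(-13 + 18) + 20) = (-3 + 7*4)*((6 + 24)/(-13 + 18) + 20) = (-3 + 28)*(30/5 + 20) = 25*(30*(⅕) + 20) = 25*(6 + 20) = 25*26 = 650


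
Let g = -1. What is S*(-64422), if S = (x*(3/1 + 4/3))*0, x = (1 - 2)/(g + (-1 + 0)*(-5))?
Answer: 0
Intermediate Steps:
x = -¼ (x = (1 - 2)/(-1 + (-1 + 0)*(-5)) = -1/(-1 - 1*(-5)) = -1/(-1 + 5) = -1/4 = -1*¼ = -¼ ≈ -0.25000)
S = 0 (S = -(3/1 + 4/3)/4*0 = -(3*1 + 4*(⅓))/4*0 = -(3 + 4/3)/4*0 = -¼*13/3*0 = -13/12*0 = 0)
S*(-64422) = 0*(-64422) = 0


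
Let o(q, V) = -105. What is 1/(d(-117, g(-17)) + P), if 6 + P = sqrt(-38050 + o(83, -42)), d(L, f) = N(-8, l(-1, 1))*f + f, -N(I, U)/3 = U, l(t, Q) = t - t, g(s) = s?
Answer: -23/38684 - I*sqrt(38155)/38684 ≈ -0.00059456 - 0.0050495*I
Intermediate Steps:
l(t, Q) = 0
N(I, U) = -3*U
d(L, f) = f (d(L, f) = (-3*0)*f + f = 0*f + f = 0 + f = f)
P = -6 + I*sqrt(38155) (P = -6 + sqrt(-38050 - 105) = -6 + sqrt(-38155) = -6 + I*sqrt(38155) ≈ -6.0 + 195.33*I)
1/(d(-117, g(-17)) + P) = 1/(-17 + (-6 + I*sqrt(38155))) = 1/(-23 + I*sqrt(38155))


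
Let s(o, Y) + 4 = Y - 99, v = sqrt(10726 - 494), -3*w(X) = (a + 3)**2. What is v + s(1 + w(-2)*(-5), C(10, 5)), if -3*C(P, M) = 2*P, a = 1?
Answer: -329/3 + 2*sqrt(2558) ≈ -8.5133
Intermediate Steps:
w(X) = -16/3 (w(X) = -(1 + 3)**2/3 = -1/3*4**2 = -1/3*16 = -16/3)
C(P, M) = -2*P/3
v = 2*sqrt(2558) (v = sqrt(10232) = 2*sqrt(2558) ≈ 101.15)
s(o, Y) = -103 + Y (s(o, Y) = -4 + (Y - 99) = -4 + (-99 + Y) = -103 + Y)
v + s(1 + w(-2)*(-5), C(10, 5)) = 2*sqrt(2558) + (-103 - 2/3*10) = 2*sqrt(2558) + (-103 - 20/3) = 2*sqrt(2558) - 329/3 = -329/3 + 2*sqrt(2558)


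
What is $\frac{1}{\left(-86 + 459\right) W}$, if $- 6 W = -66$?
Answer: $\frac{1}{4103} \approx 0.00024372$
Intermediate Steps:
$W = 11$ ($W = \left(- \frac{1}{6}\right) \left(-66\right) = 11$)
$\frac{1}{\left(-86 + 459\right) W} = \frac{1}{\left(-86 + 459\right) 11} = \frac{1}{373 \cdot 11} = \frac{1}{4103}$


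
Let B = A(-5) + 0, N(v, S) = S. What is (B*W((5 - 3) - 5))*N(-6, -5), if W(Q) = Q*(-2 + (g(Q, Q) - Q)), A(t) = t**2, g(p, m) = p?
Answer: -750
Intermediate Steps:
W(Q) = -2*Q (W(Q) = Q*(-2 + (Q - Q)) = Q*(-2 + 0) = Q*(-2) = -2*Q)
B = 25 (B = (-5)**2 + 0 = 25 + 0 = 25)
(B*W((5 - 3) - 5))*N(-6, -5) = (25*(-2*((5 - 3) - 5)))*(-5) = (25*(-2*(2 - 5)))*(-5) = (25*(-2*(-3)))*(-5) = (25*6)*(-5) = 150*(-5) = -750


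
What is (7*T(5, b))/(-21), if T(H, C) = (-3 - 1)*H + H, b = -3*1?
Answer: 5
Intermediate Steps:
b = -3
T(H, C) = -3*H (T(H, C) = -4*H + H = -3*H)
(7*T(5, b))/(-21) = (7*(-3*5))/(-21) = (7*(-15))*(-1/21) = -105*(-1/21) = 5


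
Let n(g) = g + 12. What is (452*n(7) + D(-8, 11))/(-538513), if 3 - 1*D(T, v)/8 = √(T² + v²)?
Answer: -8612/538513 + 8*√185/538513 ≈ -0.015790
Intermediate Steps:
D(T, v) = 24 - 8*√(T² + v²)
n(g) = 12 + g
(452*n(7) + D(-8, 11))/(-538513) = (452*(12 + 7) + (24 - 8*√((-8)² + 11²)))/(-538513) = (452*19 + (24 - 8*√(64 + 121)))*(-1/538513) = (8588 + (24 - 8*√185))*(-1/538513) = (8612 - 8*√185)*(-1/538513) = -8612/538513 + 8*√185/538513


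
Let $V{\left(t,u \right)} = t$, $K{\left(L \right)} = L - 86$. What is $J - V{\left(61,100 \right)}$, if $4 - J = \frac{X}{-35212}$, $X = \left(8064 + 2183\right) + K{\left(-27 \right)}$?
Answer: $- \frac{998475}{17606} \approx -56.712$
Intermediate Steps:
$K{\left(L \right)} = -86 + L$
$X = 10134$ ($X = \left(8064 + 2183\right) - 113 = 10247 - 113 = 10134$)
$J = \frac{75491}{17606}$ ($J = 4 - \frac{10134}{-35212} = 4 - 10134 \left(- \frac{1}{35212}\right) = 4 - - \frac{5067}{17606} = 4 + \frac{5067}{17606} = \frac{75491}{17606} \approx 4.2878$)
$J - V{\left(61,100 \right)} = \frac{75491}{17606} - 61 = - \frac{998475}{17606}$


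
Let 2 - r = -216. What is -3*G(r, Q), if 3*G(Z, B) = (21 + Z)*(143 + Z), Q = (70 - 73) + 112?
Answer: -86279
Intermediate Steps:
r = 218 (r = 2 - 1*(-216) = 2 + 216 = 218)
Q = 109 (Q = -3 + 112 = 109)
G(Z, B) = (21 + Z)*(143 + Z)/3 (G(Z, B) = ((21 + Z)*(143 + Z))/3 = (21 + Z)*(143 + Z)/3)
-3*G(r, Q) = -3*(1001 + (⅓)*218² + (164/3)*218) = -3*(1001 + (⅓)*47524 + 35752/3) = -3*(1001 + 47524/3 + 35752/3) = -3*86279/3 = -86279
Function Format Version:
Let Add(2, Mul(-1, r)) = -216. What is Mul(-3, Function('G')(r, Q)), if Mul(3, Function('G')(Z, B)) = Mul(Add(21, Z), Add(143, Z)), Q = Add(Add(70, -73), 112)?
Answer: -86279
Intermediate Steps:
r = 218 (r = Add(2, Mul(-1, -216)) = Add(2, 216) = 218)
Q = 109 (Q = Add(-3, 112) = 109)
Function('G')(Z, B) = Mul(Rational(1, 3), Add(21, Z), Add(143, Z)) (Function('G')(Z, B) = Mul(Rational(1, 3), Mul(Add(21, Z), Add(143, Z))) = Mul(Rational(1, 3), Add(21, Z), Add(143, Z)))
Mul(-3, Function('G')(r, Q)) = Mul(-3, Add(1001, Mul(Rational(1, 3), Pow(218, 2)), Mul(Rational(164, 3), 218))) = Mul(-3, Add(1001, Mul(Rational(1, 3), 47524), Rational(35752, 3))) = Mul(-3, Add(1001, Rational(47524, 3), Rational(35752, 3))) = Mul(-3, Rational(86279, 3)) = -86279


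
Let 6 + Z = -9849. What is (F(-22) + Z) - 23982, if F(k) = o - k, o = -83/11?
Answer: -372048/11 ≈ -33823.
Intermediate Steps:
Z = -9855 (Z = -6 - 9849 = -9855)
o = -83/11 (o = -83*1/11 = -83/11 ≈ -7.5455)
F(k) = -83/11 - k
(F(-22) + Z) - 23982 = ((-83/11 - 1*(-22)) - 9855) - 23982 = ((-83/11 + 22) - 9855) - 23982 = (159/11 - 9855) - 23982 = -108246/11 - 23982 = -372048/11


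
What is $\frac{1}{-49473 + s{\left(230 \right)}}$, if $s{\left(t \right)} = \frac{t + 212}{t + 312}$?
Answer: $- \frac{271}{13406962} \approx -2.0213 \cdot 10^{-5}$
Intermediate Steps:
$s{\left(t \right)} = \frac{212 + t}{312 + t}$
$\frac{1}{-49473 + s{\left(230 \right)}} = \frac{1}{-49473 + \frac{212 + 230}{312 + 230}} = \frac{1}{-49473 + \frac{1}{542} \cdot 442} = \frac{1}{-49473 + \frac{221}{271}} = \frac{1}{- \frac{13406962}{271}} = - \frac{271}{13406962}$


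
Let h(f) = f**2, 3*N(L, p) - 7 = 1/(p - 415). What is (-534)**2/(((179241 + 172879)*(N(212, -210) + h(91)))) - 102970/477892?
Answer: -1172652814080820/5444845972790977 ≈ -0.21537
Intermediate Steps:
N(L, p) = 7/3 + 1/(3*(-415 + p)) (N(L, p) = 7/3 + 1/(3*(p - 415)) = 7/3 + 1/(3*(-415 + p)))
(-534)**2/(((179241 + 172879)*(N(212, -210) + h(91)))) - 102970/477892 = (-534)**2/(((179241 + 172879)*((-2904 + 7*(-210))/(3*(-415 - 210)) + 91**2))) - 102970/477892 = 285156/((352120*((1/3)*(-2904 - 1470)/(-625) + 8281))) - 102970*1/477892 = 285156/((352120*((1/3)*(-1/625)*(-4374) + 8281))) - 51485/238946 = 285156/((352120*(1458/625 + 8281))) - 51485/238946 = 285156/((352120*(5177083/625))) - 51485/238946 = 285156/(364590893192/125) - 51485/238946 = 285156*(125/364590893192) - 51485/238946 = 8911125/91147723298 - 51485/238946 = -1172652814080820/5444845972790977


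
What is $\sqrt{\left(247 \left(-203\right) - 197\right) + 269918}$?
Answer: $2 \sqrt{54895} \approx 468.59$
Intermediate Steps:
$\sqrt{\left(247 \left(-203\right) - 197\right) + 269918} = \sqrt{\left(-50141 - 197\right) + 269918} = \sqrt{-50338 + 269918} = \sqrt{219580} = 2 \sqrt{54895}$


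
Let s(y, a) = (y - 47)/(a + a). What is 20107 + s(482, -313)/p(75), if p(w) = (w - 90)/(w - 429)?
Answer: 6288358/313 ≈ 20091.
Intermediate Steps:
s(y, a) = (-47 + y)/(2*a) (s(y, a) = (-47 + y)/((2*a)) = (-47 + y)*(1/(2*a)) = (-47 + y)/(2*a))
p(w) = (-90 + w)/(-429 + w)
20107 + s(482, -313)/p(75) = 20107 + ((½)*(-47 + 482)/(-313))/(((-90 + 75)/(-429 + 75))) = 20107 + ((½)*(-1/313)*435)/((-15/(-354))) = 20107 - 435/(626*((-1/354*(-15)))) = 20107 - 435/(626*5/118) = 20107 - 435/626*118/5 = 20107 - 5133/313 = 6288358/313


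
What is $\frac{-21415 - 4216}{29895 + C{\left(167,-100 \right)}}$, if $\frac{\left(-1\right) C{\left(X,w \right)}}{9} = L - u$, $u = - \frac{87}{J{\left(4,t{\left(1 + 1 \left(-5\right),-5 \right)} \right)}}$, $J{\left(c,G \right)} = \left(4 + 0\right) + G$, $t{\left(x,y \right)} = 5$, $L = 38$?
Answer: $- \frac{25631}{29466} \approx -0.86985$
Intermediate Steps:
$J{\left(c,G \right)} = 4 + G$
$u = - \frac{29}{3}$ ($u = - \frac{87}{4 + 5} = - \frac{87}{9} = \left(-87\right) \frac{1}{9} = - \frac{29}{3} \approx -9.6667$)
$C{\left(X,w \right)} = -429$ ($C{\left(X,w \right)} = - 9 \left(38 - - \frac{29}{3}\right) = - 9 \left(38 + \frac{29}{3}\right) = \left(-9\right) \frac{143}{3} = -429$)
$\frac{-21415 - 4216}{29895 + C{\left(167,-100 \right)}} = \frac{-21415 - 4216}{29895 - 429} = - \frac{25631}{29466}$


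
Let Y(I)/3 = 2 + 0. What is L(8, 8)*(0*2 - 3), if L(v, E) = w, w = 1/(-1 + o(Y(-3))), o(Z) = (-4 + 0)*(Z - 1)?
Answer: ⅐ ≈ 0.14286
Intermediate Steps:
Y(I) = 6 (Y(I) = 3*(2 + 0) = 3*2 = 6)
o(Z) = 4 - 4*Z (o(Z) = -4*(-1 + Z) = 4 - 4*Z)
w = -1/21 (w = 1/(-1 + (4 - 4*6)) = 1/(-1 + (4 - 24)) = 1/(-1 - 20) = 1/(-21) = -1/21 ≈ -0.047619)
L(v, E) = -1/21
L(8, 8)*(0*2 - 3) = -(0*2 - 3)/21 = -(0 - 3)/21 = -1/21*(-3) = ⅐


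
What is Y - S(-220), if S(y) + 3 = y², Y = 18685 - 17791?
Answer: -47503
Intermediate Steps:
Y = 894
S(y) = -3 + y²
Y - S(-220) = 894 - (-3 + (-220)²) = 894 - (-3 + 48400) = 894 - 1*48397 = 894 - 48397 = -47503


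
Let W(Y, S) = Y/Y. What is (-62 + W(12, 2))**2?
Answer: 3721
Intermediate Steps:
W(Y, S) = 1
(-62 + W(12, 2))**2 = (-62 + 1)**2 = (-61)**2 = 3721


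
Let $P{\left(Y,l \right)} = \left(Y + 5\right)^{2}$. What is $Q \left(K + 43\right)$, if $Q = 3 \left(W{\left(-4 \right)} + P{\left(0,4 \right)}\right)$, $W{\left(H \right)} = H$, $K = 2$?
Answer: $2835$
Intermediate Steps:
$P{\left(Y,l \right)} = \left(5 + Y\right)^{2}$
$Q = 63$ ($Q = 3 \left(-4 + \left(5 + 0\right)^{2}\right) = 3 \left(-4 + 5^{2}\right) = 3 \left(-4 + 25\right) = 3 \cdot 21 = 63$)
$Q \left(K + 43\right) = 63 \left(2 + 43\right) = 63 \cdot 45 = 2835$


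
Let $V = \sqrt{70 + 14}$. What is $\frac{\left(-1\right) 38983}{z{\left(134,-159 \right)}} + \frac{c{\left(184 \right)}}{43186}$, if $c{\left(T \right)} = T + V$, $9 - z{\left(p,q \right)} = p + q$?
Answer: $- \frac{841756791}{734162} + \frac{\sqrt{21}}{21593} \approx -1146.6$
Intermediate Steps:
$z{\left(p,q \right)} = 9 - p - q$ ($z{\left(p,q \right)} = 9 - \left(p + q\right) = 9 - p - q$)
$V = 2 \sqrt{21}$ ($V = \sqrt{84} = 2 \sqrt{21} \approx 9.1651$)
$c{\left(T \right)} = T + 2 \sqrt{21}$
$\frac{\left(-1\right) 38983}{z{\left(134,-159 \right)}} + \frac{c{\left(184 \right)}}{43186} = \frac{\left(-1\right) 38983}{9 - 134 - -159} + \frac{184 + 2 \sqrt{21}}{43186} = - \frac{38983}{9 - 134 + 159} + \left(184 + 2 \sqrt{21}\right) \frac{1}{43186} = - \frac{38983}{34} + \left(\frac{92}{21593} + \frac{\sqrt{21}}{21593}\right) = - \frac{841756791}{734162} + \frac{\sqrt{21}}{21593}$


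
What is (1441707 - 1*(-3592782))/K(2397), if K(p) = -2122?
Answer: -5034489/2122 ≈ -2372.5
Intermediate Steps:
(1441707 - 1*(-3592782))/K(2397) = (1441707 - 1*(-3592782))/(-2122) = (1441707 + 3592782)*(-1/2122) = 5034489*(-1/2122) = -5034489/2122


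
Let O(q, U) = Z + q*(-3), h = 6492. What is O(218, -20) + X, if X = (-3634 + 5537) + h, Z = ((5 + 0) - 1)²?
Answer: 7757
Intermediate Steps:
Z = 16 (Z = (5 - 1)² = 4² = 16)
X = 8395 (X = (-3634 + 5537) + 6492 = 1903 + 6492 = 8395)
O(q, U) = 16 - 3*q (O(q, U) = 16 + q*(-3) = 16 - 3*q)
O(218, -20) + X = (16 - 3*218) + 8395 = (16 - 654) + 8395 = -638 + 8395 = 7757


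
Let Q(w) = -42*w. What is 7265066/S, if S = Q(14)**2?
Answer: 3632533/172872 ≈ 21.013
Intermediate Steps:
S = 345744 (S = (-42*14)**2 = (-588)**2 = 345744)
7265066/S = 7265066/345744 = 7265066*(1/345744) = 3632533/172872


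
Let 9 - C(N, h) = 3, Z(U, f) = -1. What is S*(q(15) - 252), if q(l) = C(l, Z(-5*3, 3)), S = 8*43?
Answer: -84624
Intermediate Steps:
C(N, h) = 6 (C(N, h) = 9 - 1*3 = 9 - 3 = 6)
S = 344
q(l) = 6
S*(q(15) - 252) = 344*(6 - 252) = 344*(-246) = -84624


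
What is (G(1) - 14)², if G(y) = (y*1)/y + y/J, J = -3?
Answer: 1600/9 ≈ 177.78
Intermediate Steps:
G(y) = 1 - y/3 (G(y) = (y*1)/y + y/(-3) = y/y + y*(-⅓) = 1 - y/3)
(G(1) - 14)² = ((1 - ⅓*1) - 14)² = ((1 - ⅓) - 14)² = (⅔ - 14)² = (-40/3)² = 1600/9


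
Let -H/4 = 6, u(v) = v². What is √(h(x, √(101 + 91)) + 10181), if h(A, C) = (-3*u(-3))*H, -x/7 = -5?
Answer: 7*√221 ≈ 104.06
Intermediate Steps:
x = 35 (x = -7*(-5) = 35)
H = -24 (H = -4*6 = -24)
h(A, C) = 648 (h(A, C) = -3*(-3)²*(-24) = -3*9*(-24) = -27*(-24) = 648)
√(h(x, √(101 + 91)) + 10181) = √(648 + 10181) = √10829 = 7*√221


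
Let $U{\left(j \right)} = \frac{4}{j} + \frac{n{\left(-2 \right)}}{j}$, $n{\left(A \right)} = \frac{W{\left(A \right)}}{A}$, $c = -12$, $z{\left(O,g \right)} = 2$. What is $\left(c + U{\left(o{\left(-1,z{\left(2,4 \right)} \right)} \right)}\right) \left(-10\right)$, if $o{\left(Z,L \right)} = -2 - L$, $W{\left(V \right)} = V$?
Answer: $\frac{265}{2} \approx 132.5$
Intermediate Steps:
$n{\left(A \right)} = 1$ ($n{\left(A \right)} = \frac{A}{A} = 1$)
$U{\left(j \right)} = \frac{5}{j}$ ($U{\left(j \right)} = \frac{4}{j} + 1 \frac{1}{j} = \frac{4}{j} + \frac{1}{j} = \frac{5}{j}$)
$\left(c + U{\left(o{\left(-1,z{\left(2,4 \right)} \right)} \right)}\right) \left(-10\right) = \left(-12 + \frac{5}{-2 - 2}\right) \left(-10\right) = \left(-12 + \frac{5}{-4}\right) \left(-10\right) = \left(-12 + 5 \left(- \frac{1}{4}\right)\right) \left(-10\right) = \left(-12 - \frac{5}{4}\right) \left(-10\right) = \left(- \frac{53}{4}\right) \left(-10\right) = \frac{265}{2}$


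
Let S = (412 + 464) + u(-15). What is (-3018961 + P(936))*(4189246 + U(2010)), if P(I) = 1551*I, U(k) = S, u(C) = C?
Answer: -6566840443075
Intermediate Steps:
S = 861 (S = (412 + 464) - 15 = 876 - 15 = 861)
U(k) = 861
(-3018961 + P(936))*(4189246 + U(2010)) = (-3018961 + 1551*936)*(4189246 + 861) = (-3018961 + 1451736)*4190107 = -1567225*4190107 = -6566840443075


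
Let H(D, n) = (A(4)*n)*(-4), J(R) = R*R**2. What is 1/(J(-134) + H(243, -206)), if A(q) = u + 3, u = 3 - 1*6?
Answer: -1/2406104 ≈ -4.1561e-7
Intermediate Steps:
u = -3 (u = 3 - 6 = -3)
A(q) = 0 (A(q) = -3 + 3 = 0)
J(R) = R**3
H(D, n) = 0 (H(D, n) = (0*n)*(-4) = 0*(-4) = 0)
1/(J(-134) + H(243, -206)) = 1/((-134)**3 + 0) = 1/(-2406104 + 0) = 1/(-2406104) = -1/2406104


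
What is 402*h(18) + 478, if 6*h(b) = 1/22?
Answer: 10583/22 ≈ 481.05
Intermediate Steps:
h(b) = 1/132 (h(b) = (1/6)/22 = (1/6)*(1/22) = 1/132)
402*h(18) + 478 = 402*(1/132) + 478 = 67/22 + 478 = 10583/22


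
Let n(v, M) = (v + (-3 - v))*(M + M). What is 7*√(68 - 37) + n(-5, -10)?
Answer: 60 + 7*√31 ≈ 98.974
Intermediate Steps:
n(v, M) = -6*M
7*√(68 - 37) + n(-5, -10) = 7*√(68 - 37) - 6*(-10) = 7*√31 + 60 = 60 + 7*√31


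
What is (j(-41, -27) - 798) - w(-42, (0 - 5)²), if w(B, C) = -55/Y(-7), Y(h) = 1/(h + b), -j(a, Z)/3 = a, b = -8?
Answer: -1500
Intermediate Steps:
j(a, Z) = -3*a
Y(h) = 1/(-8 + h) (Y(h) = 1/(h - 8) = 1/(-8 + h))
w(B, C) = 825 (w(B, C) = -55/(1/(-8 - 7)) = -55/(1/(-15)) = -55/(-1/15) = -55*(-15) = 825)
(j(-41, -27) - 798) - w(-42, (0 - 5)²) = (-3*(-41) - 798) - 1*825 = (123 - 798) - 825 = -675 - 825 = -1500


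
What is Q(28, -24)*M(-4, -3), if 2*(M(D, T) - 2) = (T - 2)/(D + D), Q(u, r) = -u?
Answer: -259/4 ≈ -64.750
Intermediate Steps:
M(D, T) = 2 + (-2 + T)/(4*D) (M(D, T) = 2 + ((T - 2)/(D + D))/2 = 2 + ((-2 + T)/((2*D)))/2 = 2 + ((-2 + T)*(1/(2*D)))/2 = 2 + ((-2 + T)/(2*D))/2 = 2 + (-2 + T)/(4*D))
Q(28, -24)*M(-4, -3) = (-1*28)*((¼)*(-2 - 3 + 8*(-4))/(-4)) = -7*(-1)*(-2 - 3 - 32)/4 = -7*(-1)*(-37)/4 = -28*37/16 = -259/4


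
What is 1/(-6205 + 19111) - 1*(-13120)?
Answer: 169326721/12906 ≈ 13120.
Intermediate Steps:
1/(-6205 + 19111) - 1*(-13120) = 1/12906 + 13120 = 169326721/12906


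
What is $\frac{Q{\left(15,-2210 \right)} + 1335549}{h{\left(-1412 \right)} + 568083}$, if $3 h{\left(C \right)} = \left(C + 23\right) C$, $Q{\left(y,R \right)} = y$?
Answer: $\frac{1335564}{1221839} \approx 1.0931$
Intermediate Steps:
$h{\left(C \right)} = \frac{C \left(23 + C\right)}{3}$ ($h{\left(C \right)} = \frac{\left(C + 23\right) C}{3} = \frac{\left(23 + C\right) C}{3} = \frac{C \left(23 + C\right)}{3}$)
$\frac{Q{\left(15,-2210 \right)} + 1335549}{h{\left(-1412 \right)} + 568083} = \frac{15 + 1335549}{\frac{1}{3} \left(-1412\right) \left(23 - 1412\right) + 568083} = \frac{1335564}{\frac{1}{3} \left(-1412\right) \left(-1389\right) + 568083} = \frac{1335564}{653756 + 568083} = \frac{1335564}{1221839}$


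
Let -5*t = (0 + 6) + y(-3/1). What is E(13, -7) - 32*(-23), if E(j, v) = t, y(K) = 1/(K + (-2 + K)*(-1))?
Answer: 7347/10 ≈ 734.70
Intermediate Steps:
y(K) = 1/2 (y(K) = 1/(K + (2 - K)) = 1/2)
t = -13/10 (t = -((0 + 6) + 1/2)/5 = -(6 + 1/2)/5 = -1/5*13/2 = -13/10 ≈ -1.3000)
E(j, v) = -13/10
E(13, -7) - 32*(-23) = -13/10 - 32*(-23) = -13/10 + 736 = 7347/10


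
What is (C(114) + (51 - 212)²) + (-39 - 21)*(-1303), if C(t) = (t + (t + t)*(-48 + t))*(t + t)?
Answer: 3561037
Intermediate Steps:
C(t) = 2*t*(t + 2*t*(-48 + t)) (C(t) = (t + (2*t)*(-48 + t))*(2*t) = (t + 2*t*(-48 + t))*(2*t) = 2*t*(t + 2*t*(-48 + t)))
(C(114) + (51 - 212)²) + (-39 - 21)*(-1303) = (114²*(-190 + 4*114) + (51 - 212)²) + (-39 - 21)*(-1303) = (12996*(-190 + 456) + (-161)²) - 60*(-1303) = (12996*266 + 25921) + 78180 = (3456936 + 25921) + 78180 = 3482857 + 78180 = 3561037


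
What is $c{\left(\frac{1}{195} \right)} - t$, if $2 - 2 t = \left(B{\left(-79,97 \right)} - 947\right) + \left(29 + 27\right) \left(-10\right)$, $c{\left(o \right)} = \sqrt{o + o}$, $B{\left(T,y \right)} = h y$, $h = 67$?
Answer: $2495 + \frac{\sqrt{390}}{195} \approx 2495.1$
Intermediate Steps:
$B{\left(T,y \right)} = 67 y$
$c{\left(o \right)} = \sqrt{2} \sqrt{o}$ ($c{\left(o \right)} = \sqrt{2 o} = \sqrt{2} \sqrt{o}$)
$t = -2495$ ($t = 1 - \frac{\left(67 \cdot 97 - 947\right) + \left(29 + 27\right) \left(-10\right)}{2} = 1 - \frac{\left(6499 - 947\right) + 56 \left(-10\right)}{2} = 1 - \frac{5552 - 560}{2} = 1 - 2496 = -2495$)
$c{\left(\frac{1}{195} \right)} - t = \sqrt{2} \sqrt{\frac{1}{195}} - -2495 = \frac{\sqrt{2}}{\sqrt{195}} + 2495 = \sqrt{2} \frac{\sqrt{195}}{195} + 2495 = \frac{\sqrt{390}}{195} + 2495 = 2495 + \frac{\sqrt{390}}{195}$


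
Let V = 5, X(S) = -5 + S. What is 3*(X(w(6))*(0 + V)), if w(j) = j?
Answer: 15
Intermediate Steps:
3*(X(w(6))*(0 + V)) = 3*((-5 + 6)*(0 + 5)) = 3*(1*5) = 3*5 = 15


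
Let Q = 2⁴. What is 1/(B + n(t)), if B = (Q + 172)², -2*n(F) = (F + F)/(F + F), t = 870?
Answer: 2/70687 ≈ 2.8294e-5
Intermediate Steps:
Q = 16
n(F) = -½ (n(F) = -(F + F)/(2*(F + F)) = -2*F/(2*(2*F)) = -2*F*1/(2*F)/2 = -½*1 = -½)
B = 35344 (B = (16 + 172)² = 188² = 35344)
1/(B + n(t)) = 1/(35344 - ½) = 1/(70687/2) = 2/70687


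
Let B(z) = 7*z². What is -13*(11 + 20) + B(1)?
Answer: -396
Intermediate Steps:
-13*(11 + 20) + B(1) = -13*(11 + 20) + 7*1² = -13*31 + 7*1 = -403 + 7 = -396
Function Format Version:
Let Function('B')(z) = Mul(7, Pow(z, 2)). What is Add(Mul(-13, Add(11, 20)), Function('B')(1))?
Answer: -396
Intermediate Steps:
Add(Mul(-13, Add(11, 20)), Function('B')(1)) = Add(Mul(-13, Add(11, 20)), Mul(7, Pow(1, 2))) = Add(Mul(-13, 31), Mul(7, 1)) = Add(-403, 7) = -396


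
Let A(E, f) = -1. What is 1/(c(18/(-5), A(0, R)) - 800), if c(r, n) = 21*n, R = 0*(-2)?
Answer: -1/821 ≈ -0.0012180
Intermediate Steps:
R = 0
1/(c(18/(-5), A(0, R)) - 800) = 1/(21*(-1) - 800) = 1/(-21 - 800) = 1/(-821) = -1/821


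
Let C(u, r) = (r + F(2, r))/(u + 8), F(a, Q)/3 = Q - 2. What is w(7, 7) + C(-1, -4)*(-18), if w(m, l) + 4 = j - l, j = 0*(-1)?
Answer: 319/7 ≈ 45.571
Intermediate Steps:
F(a, Q) = -6 + 3*Q (F(a, Q) = 3*(Q - 2) = 3*(-2 + Q) = -6 + 3*Q)
j = 0
C(u, r) = (-6 + 4*r)/(8 + u) (C(u, r) = (r + (-6 + 3*r))/(u + 8) = (-6 + 4*r)/(8 + u))
w(m, l) = -4 - l (w(m, l) = -4 + (0 - l) = -4 - l)
w(7, 7) + C(-1, -4)*(-18) = (-4 - 1*7) + (2*(-3 + 2*(-4))/(8 - 1))*(-18) = (-4 - 7) + (2*(-3 - 8)/7)*(-18) = -11 + (2*(⅐)*(-11))*(-18) = -11 - 22/7*(-18) = -11 + 396/7 = 319/7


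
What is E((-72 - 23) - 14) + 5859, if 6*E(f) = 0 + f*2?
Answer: 17468/3 ≈ 5822.7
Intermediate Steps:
E(f) = f/3 (E(f) = (0 + f*2)/6 = (0 + 2*f)/6 = (2*f)/6 = f/3)
E((-72 - 23) - 14) + 5859 = ((-72 - 23) - 14)/3 + 5859 = (-95 - 14)/3 + 5859 = (1/3)*(-109) + 5859 = -109/3 + 5859 = 17468/3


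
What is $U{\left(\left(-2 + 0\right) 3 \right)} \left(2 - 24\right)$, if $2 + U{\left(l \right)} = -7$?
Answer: $198$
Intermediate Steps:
$U{\left(l \right)} = -9$ ($U{\left(l \right)} = -2 - 7 = -9$)
$U{\left(\left(-2 + 0\right) 3 \right)} \left(2 - 24\right) = - 9 \left(2 - 24\right) = \left(-9\right) \left(-22\right) = 198$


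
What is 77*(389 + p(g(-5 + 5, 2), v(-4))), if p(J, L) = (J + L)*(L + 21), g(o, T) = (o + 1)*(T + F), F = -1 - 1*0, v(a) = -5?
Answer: 25025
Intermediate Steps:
F = -1 (F = -1 + 0 = -1)
g(o, T) = (1 + o)*(-1 + T) (g(o, T) = (o + 1)*(T - 1) = (1 + o)*(-1 + T))
p(J, L) = (21 + L)*(J + L) (p(J, L) = (J + L)*(21 + L) = (21 + L)*(J + L))
77*(389 + p(g(-5 + 5, 2), v(-4))) = 77*(389 + ((-5)**2 + 21*(-1 + 2 - (-5 + 5) + 2*(-5 + 5)) + 21*(-5) + (-1 + 2 - (-5 + 5) + 2*(-5 + 5))*(-5))) = 77*(389 + (25 + 21*(-1 + 2 - 1*0 + 2*0) - 105 + (-1 + 2 - 1*0 + 2*0)*(-5))) = 77*(389 + (25 + 21*(-1 + 2 + 0 + 0) - 105 + (-1 + 2 + 0 + 0)*(-5))) = 77*(389 + (25 + 21*1 - 105 + 1*(-5))) = 77*(389 + (25 + 21 - 105 - 5)) = 77*(389 - 64) = 77*325 = 25025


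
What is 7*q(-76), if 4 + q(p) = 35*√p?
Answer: -28 + 490*I*√19 ≈ -28.0 + 2135.9*I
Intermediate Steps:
q(p) = -4 + 35*√p
7*q(-76) = 7*(-4 + 35*√(-76)) = 7*(-4 + 35*(2*I*√19)) = 7*(-4 + 70*I*√19) = -28 + 490*I*√19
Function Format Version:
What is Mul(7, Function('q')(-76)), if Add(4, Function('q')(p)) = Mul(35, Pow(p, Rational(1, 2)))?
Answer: Add(-28, Mul(490, I, Pow(19, Rational(1, 2)))) ≈ Add(-28.000, Mul(2135.9, I))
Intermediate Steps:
Function('q')(p) = Add(-4, Mul(35, Pow(p, Rational(1, 2))))
Mul(7, Function('q')(-76)) = Mul(7, Add(-4, Mul(35, Pow(-76, Rational(1, 2))))) = Mul(7, Add(-4, Mul(35, Mul(2, I, Pow(19, Rational(1, 2)))))) = Mul(7, Add(-4, Mul(70, I, Pow(19, Rational(1, 2))))) = Add(-28, Mul(490, I, Pow(19, Rational(1, 2))))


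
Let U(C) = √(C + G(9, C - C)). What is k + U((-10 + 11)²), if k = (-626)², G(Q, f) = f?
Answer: 391877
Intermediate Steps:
k = 391876
U(C) = √C (U(C) = √(C + (C - C)) = √(C + 0) = √C)
k + U((-10 + 11)²) = 391876 + √((-10 + 11)²) = 391876 + √(1²) = 391876 + √1 = 391876 + 1 = 391877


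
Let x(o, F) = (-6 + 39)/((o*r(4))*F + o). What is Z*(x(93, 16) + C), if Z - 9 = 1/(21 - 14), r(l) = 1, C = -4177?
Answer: -140881152/3689 ≈ -38190.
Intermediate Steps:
x(o, F) = 33/(o + F*o) (x(o, F) = (-6 + 39)/((o*1)*F + o) = 33/(o*F + o) = 33/(F*o + o) = 33/(o + F*o))
Z = 64/7 (Z = 9 + 1/(21 - 14) = 9 + 1/7 = 9 + ⅐ = 64/7 ≈ 9.1429)
Z*(x(93, 16) + C) = 64*(33/(93*(1 + 16)) - 4177)/7 = 64*(33*(1/93)/17 - 4177)/7 = 64*(33*(1/93)*(1/17) - 4177)/7 = 64*(11/527 - 4177)/7 = (64/7)*(-2201268/527) = -140881152/3689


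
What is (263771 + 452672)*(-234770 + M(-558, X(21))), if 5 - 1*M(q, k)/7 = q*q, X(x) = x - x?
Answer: -1729696155369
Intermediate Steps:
X(x) = 0
M(q, k) = 35 - 7*q² (M(q, k) = 35 - 7*q*q = 35 - 7*q²)
(263771 + 452672)*(-234770 + M(-558, X(21))) = (263771 + 452672)*(-234770 + (35 - 7*(-558)²)) = 716443*(-234770 + (35 - 7*311364)) = 716443*(-234770 + (35 - 2179548)) = 716443*(-234770 - 2179513) = 716443*(-2414283) = -1729696155369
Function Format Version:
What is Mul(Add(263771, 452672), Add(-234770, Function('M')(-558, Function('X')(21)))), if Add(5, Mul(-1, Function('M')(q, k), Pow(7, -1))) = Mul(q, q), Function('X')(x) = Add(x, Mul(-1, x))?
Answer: -1729696155369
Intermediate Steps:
Function('X')(x) = 0
Function('M')(q, k) = Add(35, Mul(-7, Pow(q, 2))) (Function('M')(q, k) = Add(35, Mul(-7, Mul(q, q))) = Add(35, Mul(-7, Pow(q, 2))))
Mul(Add(263771, 452672), Add(-234770, Function('M')(-558, Function('X')(21)))) = Mul(Add(263771, 452672), Add(-234770, Add(35, Mul(-7, Pow(-558, 2))))) = Mul(716443, Add(-234770, Add(35, Mul(-7, 311364)))) = Mul(716443, Add(-234770, Add(35, -2179548))) = Mul(716443, Add(-234770, -2179513)) = Mul(716443, -2414283) = -1729696155369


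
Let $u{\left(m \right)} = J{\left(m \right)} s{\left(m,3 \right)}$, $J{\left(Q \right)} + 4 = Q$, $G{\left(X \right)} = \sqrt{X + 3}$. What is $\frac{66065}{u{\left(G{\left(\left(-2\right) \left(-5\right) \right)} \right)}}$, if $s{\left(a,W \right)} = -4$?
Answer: $\frac{66065}{3} + \frac{66065 \sqrt{13}}{12} \approx 41872.0$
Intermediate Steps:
$G{\left(X \right)} = \sqrt{3 + X}$
$J{\left(Q \right)} = -4 + Q$
$u{\left(m \right)} = 16 - 4 m$ ($u{\left(m \right)} = \left(-4 + m\right) \left(-4\right) = 16 - 4 m$)
$\frac{66065}{u{\left(G{\left(\left(-2\right) \left(-5\right) \right)} \right)}} = \frac{66065}{16 - 4 \sqrt{3 - -10}} = \frac{66065}{16 - 4 \sqrt{3 + 10}} = \frac{66065}{16 - 4 \sqrt{13}}$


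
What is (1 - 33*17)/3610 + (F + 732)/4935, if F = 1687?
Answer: 596899/1781535 ≈ 0.33505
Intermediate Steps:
(1 - 33*17)/3610 + (F + 732)/4935 = (1 - 33*17)/3610 + (1687 + 732)/4935 = (1 - 561)*(1/3610) + 2419*(1/4935) = -560*1/3610 + 2419/4935 = -56/361 + 2419/4935 = 596899/1781535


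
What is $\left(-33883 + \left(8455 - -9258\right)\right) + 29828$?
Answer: $13658$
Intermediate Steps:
$\left(-33883 + \left(8455 - -9258\right)\right) + 29828 = \left(-33883 + \left(8455 + 9258\right)\right) + 29828 = \left(-33883 + 17713\right) + 29828 = -16170 + 29828 = 13658$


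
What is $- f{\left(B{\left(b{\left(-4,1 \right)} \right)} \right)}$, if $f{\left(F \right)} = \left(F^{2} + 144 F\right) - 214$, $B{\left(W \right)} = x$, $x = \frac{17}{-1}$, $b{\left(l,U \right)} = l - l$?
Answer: $2373$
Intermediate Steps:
$b{\left(l,U \right)} = 0$
$x = -17$ ($x = 17 \left(-1\right) = -17$)
$B{\left(W \right)} = -17$
$f{\left(F \right)} = -214 + F^{2} + 144 F$
$- f{\left(B{\left(b{\left(-4,1 \right)} \right)} \right)} = - (-214 + \left(-17\right)^{2} + 144 \left(-17\right)) = - (-214 + 289 - 2448) = \left(-1\right) \left(-2373\right) = 2373$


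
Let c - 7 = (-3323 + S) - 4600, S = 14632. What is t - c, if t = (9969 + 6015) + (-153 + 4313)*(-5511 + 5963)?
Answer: 1889588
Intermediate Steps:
t = 1896304 (t = 15984 + 4160*452 = 15984 + 1880320 = 1896304)
c = 6716 (c = 7 + ((-3323 + 14632) - 4600) = 7 + (11309 - 4600) = 7 + 6709 = 6716)
t - c = 1896304 - 1*6716 = 1896304 - 6716 = 1889588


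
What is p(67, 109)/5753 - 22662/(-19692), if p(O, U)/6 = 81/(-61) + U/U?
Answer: 441693367/383920702 ≈ 1.1505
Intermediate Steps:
p(O, U) = -120/61 (p(O, U) = 6*(81/(-61) + U/U) = 6*(81*(-1/61) + 1) = 6*(-81/61 + 1) = 6*(-20/61) = -120/61)
p(67, 109)/5753 - 22662/(-19692) = -120/61/5753 - 22662/(-19692) = -120/61*1/5753 - 22662*(-1/19692) = -120/350933 + 1259/1094 = 441693367/383920702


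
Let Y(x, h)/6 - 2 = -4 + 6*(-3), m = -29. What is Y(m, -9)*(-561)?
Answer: 67320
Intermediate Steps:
Y(x, h) = -120 (Y(x, h) = 12 + 6*(-4 + 6*(-3)) = 12 + 6*(-4 - 18) = 12 + 6*(-22) = 12 - 132 = -120)
Y(m, -9)*(-561) = -120*(-561) = 67320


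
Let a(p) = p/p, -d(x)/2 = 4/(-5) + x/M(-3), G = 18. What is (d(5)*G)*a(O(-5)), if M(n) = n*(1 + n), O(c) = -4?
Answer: -6/5 ≈ -1.2000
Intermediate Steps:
d(x) = 8/5 - x/3 (d(x) = -2*(4/(-5) + x/((-3*(1 - 3)))) = -2*(4*(-⅕) + x/((-3*(-2)))) = -2*(-⅘ + x/6) = 8/5 - x/3)
a(p) = 1
(d(5)*G)*a(O(-5)) = ((8/5 - ⅓*5)*18)*1 = ((8/5 - 5/3)*18)*1 = -1/15*18*1 = -6/5*1 = -6/5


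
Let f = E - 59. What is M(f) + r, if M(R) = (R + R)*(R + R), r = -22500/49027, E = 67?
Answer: 12528412/49027 ≈ 255.54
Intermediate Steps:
r = -22500/49027 (r = -22500*1/49027 = -22500/49027 ≈ -0.45893)
f = 8 (f = 67 - 59 = 8)
M(R) = 4*R² (M(R) = (2*R)*(2*R) = 4*R²)
M(f) + r = 4*8² - 22500/49027 = 4*64 - 22500/49027 = 256 - 22500/49027 = 12528412/49027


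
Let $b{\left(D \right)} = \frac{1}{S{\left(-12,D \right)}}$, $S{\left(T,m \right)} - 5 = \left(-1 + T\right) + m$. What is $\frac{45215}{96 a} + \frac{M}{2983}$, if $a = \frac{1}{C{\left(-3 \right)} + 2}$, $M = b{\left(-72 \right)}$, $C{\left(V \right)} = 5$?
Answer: $\frac{4720672069}{1431840} \approx 3296.9$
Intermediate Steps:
$S{\left(T,m \right)} = 4 + T + m$ ($S{\left(T,m \right)} = 5 + \left(\left(-1 + T\right) + m\right) = 5 + \left(-1 + T + m\right) = 4 + T + m$)
$b{\left(D \right)} = \frac{1}{-8 + D}$ ($b{\left(D \right)} = \frac{1}{4 - 12 + D} = \frac{1}{-8 + D}$)
$M = - \frac{1}{80}$ ($M = \frac{1}{-8 - 72} = \frac{1}{-80} = - \frac{1}{80} \approx -0.0125$)
$a = \frac{1}{7}$ ($a = \frac{1}{5 + 2} = \frac{1}{7} \approx 0.14286$)
$\frac{45215}{96 a} + \frac{M}{2983} = \frac{45215}{96 \cdot \frac{1}{7}} - \frac{1}{80 \cdot 2983} = \frac{45215}{\frac{96}{7}} - \frac{1}{238640} = 45215 \cdot \frac{7}{96} - \frac{1}{238640} = \frac{316505}{96} - \frac{1}{238640} = \frac{4720672069}{1431840}$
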